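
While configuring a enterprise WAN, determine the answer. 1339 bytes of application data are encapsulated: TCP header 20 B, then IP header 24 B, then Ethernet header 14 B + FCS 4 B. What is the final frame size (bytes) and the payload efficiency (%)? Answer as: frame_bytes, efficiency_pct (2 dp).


TCP segment = 1339 + 20 = 1359 B
IP packet = 1359 + 24 = 1383 B
Ethernet frame = 1383 + 14 + 4 = 1401 B
Efficiency = app / frame = 1339 / 1401 = 0.955746 = 95.5746% -> 95.57% (2 dp)

1401, 95.57


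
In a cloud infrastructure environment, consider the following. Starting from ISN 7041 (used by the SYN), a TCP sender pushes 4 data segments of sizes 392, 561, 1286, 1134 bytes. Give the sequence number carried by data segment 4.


The SYN occupies sequence number ISN = 7041, so the first data byte is ISN + 1 = 7042.
SEQ of data segment i = (ISN + 1) + sum of payload sizes of segments 1..i-1.
Segment 1: SEQ = 7042, payload = 392 bytes
Segment 2: SEQ = 7434, payload = 561 bytes
Segment 3: SEQ = 7995, payload = 1286 bytes
Segment 4: SEQ = 9281, payload = 1134 bytes
SEQ of segment 4 = 7042 + 392 + 561 + 1286 = 9281

9281


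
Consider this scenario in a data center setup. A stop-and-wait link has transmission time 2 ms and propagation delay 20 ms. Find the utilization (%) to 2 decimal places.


Given: Ttrans = 2 ms, Tprop = 20 ms
RTT = 2 * Tprop = 2 * 20 = 40 ms
U = Ttrans / (Ttrans + RTT)
U = 2 / (2 + 40)
U = 2 / 42 = 0.047619
U% = 4.76%

4.76


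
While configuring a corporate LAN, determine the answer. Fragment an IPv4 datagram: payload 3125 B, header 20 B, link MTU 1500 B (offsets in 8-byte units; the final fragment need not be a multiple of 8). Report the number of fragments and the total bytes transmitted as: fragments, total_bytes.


Max data per non-final fragment = floor((MTU - header)/8)*8 = floor((1500 - 20)/8)*8 = floor(1480/8)*8 = 1480 B
Final fragment needs no 8-byte alignment: it can carry up to MTU - header = 1480 B
Non-final fragments needed = ceil((payload - 1480) / 1480) = ceil(1645/1480) = ceil(1.1115) = 2
Number of fragments = 2 + 1 = 3
Fragment sizes (data): 2 * 1480 B + 165 B (last, 165 <= 1480 OK)
Total bytes sent = payload + n_frags * header = 3125 + 3*20 = 3125 + 60 = 3185 B

3, 3185


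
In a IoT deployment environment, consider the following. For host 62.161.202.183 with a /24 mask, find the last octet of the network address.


Given: IP = 62.161.202.183, prefix = /24
Subnet mask = 255.255.255.0
Last octet of IP: 183
Last octet of mask: 0
Network last octet = 183 AND 0 = 0

0


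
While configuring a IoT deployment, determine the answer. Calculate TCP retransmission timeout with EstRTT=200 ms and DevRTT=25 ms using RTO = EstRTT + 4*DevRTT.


Given: EstRTT = 200 ms, DevRTT = 25 ms
Timeout = EstRTT + 4 * DevRTT
4 * DevRTT = 4 * 25 = 100
Timeout = 200 + 100 = 300 ms

300


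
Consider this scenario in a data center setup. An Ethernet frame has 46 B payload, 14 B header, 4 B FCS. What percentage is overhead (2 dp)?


Given: payload = 46 B, header = 14 B, trailer = 4 B
Overhead bytes = header + trailer = 14 + 4 = 18
Total frame = payload + overhead = 46 + 18 = 64
Overhead % = 18 / 64 * 100 = 28.1250% -> 28.13% (2 dp)

28.13


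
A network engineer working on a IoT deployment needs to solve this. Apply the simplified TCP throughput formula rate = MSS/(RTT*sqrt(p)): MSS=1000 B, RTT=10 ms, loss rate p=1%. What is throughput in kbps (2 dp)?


Given: MSS = 1000 bytes, RTT = 10 ms, loss = 1%
RTT in seconds = 10 / 1000 = 0.01
Loss rate = 1% = 0.01
sqrt(loss) = sqrt(0.01) = 0.1
Throughput (bytes/s) = 1000 / (0.01 * 0.1) = 1000000.0000
Throughput (kbps) = 1000000.0000 * 8 / 1000 = 8000.000000 -> 8000.00 kbps (2 dp)

8000.00


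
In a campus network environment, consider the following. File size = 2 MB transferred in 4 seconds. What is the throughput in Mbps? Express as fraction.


Given: file = 2 MB, time = 4 s
File in Mb = 2 * 8 = 16 Mb
Throughput = 16 / 4 Mbps
Throughput = 4 Mbps

4


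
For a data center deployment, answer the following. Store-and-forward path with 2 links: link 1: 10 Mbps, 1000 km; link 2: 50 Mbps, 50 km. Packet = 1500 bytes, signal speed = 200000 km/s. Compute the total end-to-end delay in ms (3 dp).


Packet = 1500 bytes = 12000 bits. Store-and-forward: sum (t_trans + t_prop) per link.
Link 1: t_trans = 12000/(10*10^6) s = 1.2000 ms; t_prop = 1000/200000 s = 5.0000 ms; subtotal = 6.2000 ms
Link 2: t_trans = 12000/(50*10^6) s = 0.2400 ms; t_prop = 50/200000 s = 0.2500 ms; subtotal = 0.4900 ms
End-to-end = 6.2000 + 0.4900 = 6.6900 ms -> 6.690 ms (3 dp)

6.690


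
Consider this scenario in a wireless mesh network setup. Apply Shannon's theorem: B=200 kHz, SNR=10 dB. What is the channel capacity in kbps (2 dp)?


Given: B = 200 kHz, SNR = 10 dB
SNR linear = 10^(10/10) = 10
1 + SNR = 11
log2(11) = 3.4594316186
C = 200 * 1000 * 3.4594316186 = 691886.3237 bps
C = 691.886324 kbps -> 691.89 kbps (2 dp)

691.89


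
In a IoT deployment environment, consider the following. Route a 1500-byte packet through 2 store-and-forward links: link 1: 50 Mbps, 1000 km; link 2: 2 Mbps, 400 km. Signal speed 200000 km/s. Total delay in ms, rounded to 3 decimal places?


Packet = 1500 bytes = 12000 bits. Store-and-forward: sum (t_trans + t_prop) per link.
Link 1: t_trans = 12000/(50*10^6) s = 0.2400 ms; t_prop = 1000/200000 s = 5.0000 ms; subtotal = 5.2400 ms
Link 2: t_trans = 12000/(2*10^6) s = 6.0000 ms; t_prop = 400/200000 s = 2.0000 ms; subtotal = 8.0000 ms
End-to-end = 5.2400 + 8.0000 = 13.2400 ms -> 13.240 ms (3 dp)

13.240


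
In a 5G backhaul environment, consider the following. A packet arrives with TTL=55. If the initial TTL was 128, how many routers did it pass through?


Given: initial TTL = 128, received TTL = 55
Hops = initial TTL - received TTL
Hops = 128 - 55 = 73

73


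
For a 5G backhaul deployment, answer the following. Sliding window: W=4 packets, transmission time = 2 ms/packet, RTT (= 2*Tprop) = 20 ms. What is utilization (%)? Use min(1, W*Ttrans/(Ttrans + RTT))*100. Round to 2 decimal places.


Given: W = 4, Ttrans = 2 ms, RTT = 20 ms (= 2 * Tprop, Tprop = 10 ms)
Cycle time = Ttrans + RTT = 2 + 20 = 22 ms (first packet sent until its ACK returns)
W * Ttrans = 4 * 2 = 8 ms of sending per cycle
W * Ttrans / (Ttrans + RTT) = 8 / 22 = 0.363636
U = min(1, 0.363636) = 0.363636
U% = 36.36%

36.36


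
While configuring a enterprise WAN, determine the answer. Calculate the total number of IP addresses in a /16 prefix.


Given: CIDR prefix /16
Host bits = 32 - 16 = 16
Total addresses = 2^16 = 65536

65536


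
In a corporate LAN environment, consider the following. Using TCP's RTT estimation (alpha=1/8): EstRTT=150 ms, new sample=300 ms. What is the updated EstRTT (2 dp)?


Given: EstRTT = 150 ms, SampleRTT = 300 ms, alpha = 1/8
New EstRTT = (1 - alpha) * EstRTT + alpha * SampleRTT
(7/8) * 150 = 131.25
(1/8) * 300 = 37.5
New EstRTT = 131.25 + 37.5 = 168.75 ms -> 168.75 ms (2 dp)

168.75


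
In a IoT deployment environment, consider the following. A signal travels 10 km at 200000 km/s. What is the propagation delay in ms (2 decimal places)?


Given: distance = 10 km, speed = 200000 km/s
Delay = distance / speed = 10 / 200000 seconds
Delay in ms = 10 * 1000 / 200000
Delay = 0.0500 ms
Rounded to 2 dp = 0.05 ms

0.05


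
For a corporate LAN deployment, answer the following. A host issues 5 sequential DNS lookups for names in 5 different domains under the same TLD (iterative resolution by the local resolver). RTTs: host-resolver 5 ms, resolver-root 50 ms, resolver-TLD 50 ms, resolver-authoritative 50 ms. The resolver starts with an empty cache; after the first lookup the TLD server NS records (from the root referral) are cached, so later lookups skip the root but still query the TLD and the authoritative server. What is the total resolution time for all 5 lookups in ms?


Lookup 1 (cold cache): local + root + TLD + auth = 5 + 50 + 50 + 50 = 155 ms
Lookups 2..5 (TLD NS cached -> skip root; new domain -> still ask TLD and auth): local + TLD + auth = 5 + 50 + 50 = 105 ms each
Remaining 4 lookups: 4 * 105 = 420 ms
Total = 155 + 420 = 575 ms

575


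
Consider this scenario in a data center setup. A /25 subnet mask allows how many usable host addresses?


Given: subnet mask /25
Host bits = 32 - 25 = 7
Total addresses = 2^7 = 128
Usable hosts = 128 - 2 (network + broadcast) = 126

126


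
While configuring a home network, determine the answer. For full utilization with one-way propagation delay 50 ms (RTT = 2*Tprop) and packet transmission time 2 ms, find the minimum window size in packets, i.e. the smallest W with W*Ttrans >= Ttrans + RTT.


Given: Ttrans = 2 ms, RTT = 100 ms (= 2 * Tprop, Tprop = 50 ms)
Time until first ACK returns = Ttrans + RTT = 2 + 100 = 102 ms
Need W * Ttrans >= Ttrans + RTT  ->  W >= (Ttrans + RTT) / Ttrans
(Ttrans + RTT) / Ttrans = 102 / 2 = 51
W_min = ceil(51) = 51

51


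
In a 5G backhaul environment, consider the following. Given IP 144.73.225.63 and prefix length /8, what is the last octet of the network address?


Given: IP = 144.73.225.63, prefix = /8
Subnet mask = 255.0.0.0
Last octet of IP: 63
Last octet of mask: 0
Network last octet = 63 AND 0 = 0

0


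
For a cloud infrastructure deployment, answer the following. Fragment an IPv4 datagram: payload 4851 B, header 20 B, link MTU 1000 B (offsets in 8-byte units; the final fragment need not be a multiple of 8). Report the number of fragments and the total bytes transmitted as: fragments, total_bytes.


Max data per non-final fragment = floor((MTU - header)/8)*8 = floor((1000 - 20)/8)*8 = floor(980/8)*8 = 976 B
Final fragment needs no 8-byte alignment: it can carry up to MTU - header = 980 B
Non-final fragments needed = ceil((payload - 980) / 976) = ceil(3871/976) = ceil(3.9662) = 4
Number of fragments = 4 + 1 = 5
Fragment sizes (data): 4 * 976 B + 947 B (last, 947 <= 980 OK)
Total bytes sent = payload + n_frags * header = 4851 + 5*20 = 4851 + 100 = 4951 B

5, 4951


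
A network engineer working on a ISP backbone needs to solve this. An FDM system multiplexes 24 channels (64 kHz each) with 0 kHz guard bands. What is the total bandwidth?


Given: 24 channels, 64 kHz each, guard = 0 kHz
Channel bandwidth = 24 * 64 = 1536 kHz
Guard bands = 23 gaps * 0 kHz = 0 kHz
Total = 1536 + 0 = 1536 kHz

1536


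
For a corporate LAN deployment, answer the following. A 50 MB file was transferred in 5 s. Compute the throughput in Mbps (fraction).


Given: file = 50 MB, time = 5 s
File in Mb = 50 * 8 = 400 Mb
Throughput = 400 / 5 Mbps
Throughput = 80 Mbps

80


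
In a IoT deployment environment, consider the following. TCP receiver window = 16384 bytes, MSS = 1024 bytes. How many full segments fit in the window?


Given: RWND = 16384 bytes, MSS = 1024 bytes
Full segments = floor(RWND / MSS)
Full segments = floor(16384 / 1024)
Full segments = floor(16.0) = 16

16


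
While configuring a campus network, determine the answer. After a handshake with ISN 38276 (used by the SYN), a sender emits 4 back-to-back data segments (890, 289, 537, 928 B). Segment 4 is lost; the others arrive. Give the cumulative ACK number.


SYN uses sequence number 38276; first data byte = ISN + 1 = 38277.
Segment 1: SEQ = 38277, len = 890 B, covers [38277, 39166]
Segment 2: SEQ = 39167, len = 289 B, covers [39167, 39455]
Segment 3: SEQ = 39456, len = 537 B, covers [39456, 39992]
Segment 4: SEQ = 39993, len = 928 B, covers [39993, 40920] [LOST]
In-order data received: bytes [38277, 39992] (segments 1..3).
Segment 4 missing -> gap begins at byte 39993.
Cumulative ACK = next expected in-order byte = 38277 + 890 + 289 + 537 = 39993

39993


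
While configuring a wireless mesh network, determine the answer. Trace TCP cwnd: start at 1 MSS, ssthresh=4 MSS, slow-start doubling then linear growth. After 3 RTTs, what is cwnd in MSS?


RTT 0: cwnd = 1 MSS (initial)
RTT 1: cwnd = 2 MSS (slow start, doubled)
RTT 2: cwnd = 4 MSS (slow start, doubled)
RTT 3: cwnd = 5 MSS (congestion avoidance, +1)

5


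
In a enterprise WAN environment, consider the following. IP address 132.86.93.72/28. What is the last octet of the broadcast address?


Given: IP = 132.86.93.72, prefix = /28
Host bits = 32 - 28 = 4
Network last octet = 72 AND mask = 64
Host part size = 2^4 - 1 = 15
Broadcast last octet = 64 OR 15 = 79

79


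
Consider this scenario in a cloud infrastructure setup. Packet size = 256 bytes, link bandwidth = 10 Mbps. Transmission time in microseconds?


Given: packet = 256 bytes, bandwidth = 10 Mbps
Packet in bits = 256 * 8 = 2048 bits
Bandwidth = 10 * 10^6 = 10000000 bps
Time = 2048 / 10000000 seconds
Time in us = 2048 * 10^6 / 10000000 = 204.8

204.8


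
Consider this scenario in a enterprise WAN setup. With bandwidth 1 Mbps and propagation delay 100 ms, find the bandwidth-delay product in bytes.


Given: bandwidth = 1 Mbps, delay = 100 ms
BDP in bits = 1 * 10^6 * 100 / 1000
BDP in bits = 100000
BDP in bytes = 100000 / 8 = 12500

12500


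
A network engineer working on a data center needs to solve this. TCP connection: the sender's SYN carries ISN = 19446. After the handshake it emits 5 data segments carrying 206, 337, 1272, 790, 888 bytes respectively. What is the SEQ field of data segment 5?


The SYN occupies sequence number ISN = 19446, so the first data byte is ISN + 1 = 19447.
SEQ of data segment i = (ISN + 1) + sum of payload sizes of segments 1..i-1.
Segment 1: SEQ = 19447, payload = 206 bytes
Segment 2: SEQ = 19653, payload = 337 bytes
Segment 3: SEQ = 19990, payload = 1272 bytes
Segment 4: SEQ = 21262, payload = 790 bytes
Segment 5: SEQ = 22052, payload = 888 bytes
SEQ of segment 5 = 19447 + 206 + 337 + 1272 + 790 = 22052

22052


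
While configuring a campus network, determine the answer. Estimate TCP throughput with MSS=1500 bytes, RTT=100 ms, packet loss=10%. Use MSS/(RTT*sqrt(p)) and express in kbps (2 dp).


Given: MSS = 1500 bytes, RTT = 100 ms, loss = 10%
RTT in seconds = 100 / 1000 = 0.1
Loss rate = 10% = 0.1
sqrt(loss) = sqrt(0.1) = 0.316227766017
Throughput (bytes/s) = 1500 / (0.1 * 0.316227766017) = 47434.1649
Throughput (kbps) = 47434.1649 * 8 / 1000 = 379.473319 -> 379.47 kbps (2 dp)

379.47


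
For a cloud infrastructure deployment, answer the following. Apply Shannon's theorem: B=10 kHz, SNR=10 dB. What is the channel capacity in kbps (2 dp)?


Given: B = 10 kHz, SNR = 10 dB
SNR linear = 10^(10/10) = 10
1 + SNR = 11
log2(11) = 3.4594316186
C = 10 * 1000 * 3.4594316186 = 34594.3162 bps
C = 34.594316 kbps -> 34.59 kbps (2 dp)

34.59


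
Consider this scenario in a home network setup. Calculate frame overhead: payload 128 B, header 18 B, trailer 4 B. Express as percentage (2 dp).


Given: payload = 128 B, header = 18 B, trailer = 4 B
Overhead bytes = header + trailer = 18 + 4 = 22
Total frame = payload + overhead = 128 + 22 = 150
Overhead % = 22 / 150 * 100 = 14.6667% -> 14.67% (2 dp)

14.67


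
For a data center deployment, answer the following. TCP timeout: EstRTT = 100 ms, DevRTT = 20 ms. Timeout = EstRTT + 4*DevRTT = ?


Given: EstRTT = 100 ms, DevRTT = 20 ms
Timeout = EstRTT + 4 * DevRTT
4 * DevRTT = 4 * 20 = 80
Timeout = 100 + 80 = 180 ms

180


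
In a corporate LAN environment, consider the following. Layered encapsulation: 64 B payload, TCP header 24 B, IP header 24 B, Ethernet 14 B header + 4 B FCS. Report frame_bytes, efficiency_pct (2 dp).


TCP segment = 64 + 24 = 88 B
IP packet = 88 + 24 = 112 B
Ethernet frame = 112 + 14 + 4 = 130 B
Efficiency = app / frame = 64 / 130 = 0.492308 = 49.2308% -> 49.23% (2 dp)

130, 49.23


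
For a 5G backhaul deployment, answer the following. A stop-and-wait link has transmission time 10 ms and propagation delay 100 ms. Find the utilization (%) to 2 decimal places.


Given: Ttrans = 10 ms, Tprop = 100 ms
RTT = 2 * Tprop = 2 * 100 = 200 ms
U = Ttrans / (Ttrans + RTT)
U = 10 / (10 + 200)
U = 10 / 210 = 0.047619
U% = 4.76%

4.76


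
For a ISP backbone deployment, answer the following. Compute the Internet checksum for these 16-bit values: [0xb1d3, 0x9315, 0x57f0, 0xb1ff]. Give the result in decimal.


Given words: [0xb1d3, 0x9315, 0x57f0, 0xb1ff]
Step 1: Sum all words
Raw sum = 45523 + 37653 + 22512 + 45567 = 151255
Step 2: Fold carry: (20183 + 2) = 20185
One's complement = ~20185 & 0xFFFF = 45350

45350


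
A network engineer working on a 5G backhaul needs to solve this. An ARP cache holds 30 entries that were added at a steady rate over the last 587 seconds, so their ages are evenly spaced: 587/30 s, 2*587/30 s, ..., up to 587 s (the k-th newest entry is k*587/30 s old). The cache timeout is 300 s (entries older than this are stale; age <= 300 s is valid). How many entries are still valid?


Ages are k * 587/30 s for k = 1..30 (spacing = 19.5667 s).
Entry k is valid iff k * 587/30 <= 300 iff k <= 30 * 300 / 587 = 15.3322
n_valid = floor(15.3322) = 15
(n_stale = 30 - 15 = 15)

15


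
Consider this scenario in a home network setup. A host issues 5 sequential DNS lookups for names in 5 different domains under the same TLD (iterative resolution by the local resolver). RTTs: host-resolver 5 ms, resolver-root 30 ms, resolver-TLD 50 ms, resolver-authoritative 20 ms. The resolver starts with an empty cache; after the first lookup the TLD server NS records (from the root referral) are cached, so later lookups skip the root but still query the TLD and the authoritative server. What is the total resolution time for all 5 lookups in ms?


Lookup 1 (cold cache): local + root + TLD + auth = 5 + 30 + 50 + 20 = 105 ms
Lookups 2..5 (TLD NS cached -> skip root; new domain -> still ask TLD and auth): local + TLD + auth = 5 + 50 + 20 = 75 ms each
Remaining 4 lookups: 4 * 75 = 300 ms
Total = 105 + 300 = 405 ms

405


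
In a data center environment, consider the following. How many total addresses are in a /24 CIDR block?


Given: CIDR prefix /24
Host bits = 32 - 24 = 8
Total addresses = 2^8 = 256

256


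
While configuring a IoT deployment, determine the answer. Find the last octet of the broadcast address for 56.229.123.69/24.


Given: IP = 56.229.123.69, prefix = /24
Host bits = 32 - 24 = 8
Network last octet = 69 AND mask = 0
Host part size = 2^8 - 1 = 255
Broadcast last octet = 0 OR 255 = 255

255


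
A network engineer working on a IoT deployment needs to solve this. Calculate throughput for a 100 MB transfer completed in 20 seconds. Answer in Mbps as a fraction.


Given: file = 100 MB, time = 20 s
File in Mb = 100 * 8 = 800 Mb
Throughput = 800 / 20 Mbps
Throughput = 40 Mbps

40


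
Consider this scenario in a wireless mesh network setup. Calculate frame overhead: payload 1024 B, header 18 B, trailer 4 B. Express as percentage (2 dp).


Given: payload = 1024 B, header = 18 B, trailer = 4 B
Overhead bytes = header + trailer = 18 + 4 = 22
Total frame = payload + overhead = 1024 + 22 = 1046
Overhead % = 22 / 1046 * 100 = 2.1033% -> 2.10% (2 dp)

2.10


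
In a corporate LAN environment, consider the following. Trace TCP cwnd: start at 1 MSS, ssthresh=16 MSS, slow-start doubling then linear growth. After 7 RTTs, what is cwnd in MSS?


RTT 0: cwnd = 1 MSS (initial)
RTT 1: cwnd = 2 MSS (slow start, doubled)
RTT 2: cwnd = 4 MSS (slow start, doubled)
RTT 3: cwnd = 8 MSS (slow start, doubled)
RTT 4: cwnd = 16 MSS (slow start, doubled)
RTT 5: cwnd = 17 MSS (congestion avoidance, +1)
RTT 6: cwnd = 18 MSS (congestion avoidance, +1)
RTT 7: cwnd = 19 MSS (congestion avoidance, +1)

19


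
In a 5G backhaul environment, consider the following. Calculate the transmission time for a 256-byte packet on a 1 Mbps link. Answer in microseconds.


Given: packet = 256 bytes, bandwidth = 1 Mbps
Packet in bits = 256 * 8 = 2048 bits
Bandwidth = 1 * 10^6 = 1000000 bps
Time = 2048 / 1000000 seconds
Time in us = 2048 * 10^6 / 1000000 = 2048

2048


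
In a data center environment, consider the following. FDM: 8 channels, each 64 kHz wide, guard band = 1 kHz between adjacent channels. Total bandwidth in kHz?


Given: 8 channels, 64 kHz each, guard = 1 kHz
Channel bandwidth = 8 * 64 = 512 kHz
Guard bands = 7 gaps * 1 kHz = 7 kHz
Total = 512 + 7 = 519 kHz

519


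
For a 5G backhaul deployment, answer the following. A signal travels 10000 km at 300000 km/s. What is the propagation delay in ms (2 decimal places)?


Given: distance = 10000 km, speed = 300000 km/s
Delay = distance / speed = 10000 / 300000 seconds
Delay in ms = 10000 * 1000 / 300000
Delay = 33.3333 ms
Rounded to 2 dp = 33.33 ms

33.33


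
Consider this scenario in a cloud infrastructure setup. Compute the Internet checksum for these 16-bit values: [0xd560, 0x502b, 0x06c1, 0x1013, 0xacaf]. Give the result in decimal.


Given words: [0xd560, 0x502b, 0x06c1, 0x1013, 0xacaf]
Step 1: Sum all words
Raw sum = 54624 + 20523 + 1729 + 4115 + 44207 = 125198
Step 2: Fold carry: (59662 + 1) = 59663
One's complement = ~59663 & 0xFFFF = 5872

5872


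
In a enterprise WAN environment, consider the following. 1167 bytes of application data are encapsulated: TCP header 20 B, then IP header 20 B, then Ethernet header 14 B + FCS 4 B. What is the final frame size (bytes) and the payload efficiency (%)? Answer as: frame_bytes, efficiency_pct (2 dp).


TCP segment = 1167 + 20 = 1187 B
IP packet = 1187 + 20 = 1207 B
Ethernet frame = 1207 + 14 + 4 = 1225 B
Efficiency = app / frame = 1167 / 1225 = 0.952653 = 95.2653% -> 95.27% (2 dp)

1225, 95.27


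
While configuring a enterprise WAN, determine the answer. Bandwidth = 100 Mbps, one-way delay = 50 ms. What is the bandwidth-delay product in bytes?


Given: bandwidth = 100 Mbps, delay = 50 ms
BDP in bits = 100 * 10^6 * 50 / 1000
BDP in bits = 5000000
BDP in bytes = 5000000 / 8 = 625000

625000


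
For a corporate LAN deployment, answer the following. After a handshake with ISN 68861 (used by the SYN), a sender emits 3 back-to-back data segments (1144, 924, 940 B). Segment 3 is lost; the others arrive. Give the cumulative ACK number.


SYN uses sequence number 68861; first data byte = ISN + 1 = 68862.
Segment 1: SEQ = 68862, len = 1144 B, covers [68862, 70005]
Segment 2: SEQ = 70006, len = 924 B, covers [70006, 70929]
Segment 3: SEQ = 70930, len = 940 B, covers [70930, 71869] [LOST]
In-order data received: bytes [68862, 70929] (segments 1..2).
Segment 3 missing -> gap begins at byte 70930.
Cumulative ACK = next expected in-order byte = 68862 + 1144 + 924 = 70930

70930


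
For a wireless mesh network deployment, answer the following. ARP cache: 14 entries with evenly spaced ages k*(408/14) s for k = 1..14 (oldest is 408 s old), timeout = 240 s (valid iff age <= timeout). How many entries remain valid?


Ages are k * 408/14 s for k = 1..14 (spacing = 29.1429 s).
Entry k is valid iff k * 408/14 <= 240 iff k <= 14 * 240 / 408 = 8.2353
n_valid = floor(8.2353) = 8
(n_stale = 14 - 8 = 6)

8


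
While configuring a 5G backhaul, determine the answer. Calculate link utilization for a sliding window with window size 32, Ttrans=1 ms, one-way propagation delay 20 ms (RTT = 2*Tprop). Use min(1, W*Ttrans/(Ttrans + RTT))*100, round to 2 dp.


Given: W = 32, Ttrans = 1 ms, RTT = 40 ms (= 2 * Tprop, Tprop = 20 ms)
Cycle time = Ttrans + RTT = 1 + 40 = 41 ms (first packet sent until its ACK returns)
W * Ttrans = 32 * 1 = 32 ms of sending per cycle
W * Ttrans / (Ttrans + RTT) = 32 / 41 = 0.780488
U = min(1, 0.780488) = 0.780488
U% = 78.05%

78.05


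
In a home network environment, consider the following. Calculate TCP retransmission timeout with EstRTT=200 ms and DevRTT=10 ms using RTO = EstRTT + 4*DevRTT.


Given: EstRTT = 200 ms, DevRTT = 10 ms
Timeout = EstRTT + 4 * DevRTT
4 * DevRTT = 4 * 10 = 40
Timeout = 200 + 40 = 240 ms

240


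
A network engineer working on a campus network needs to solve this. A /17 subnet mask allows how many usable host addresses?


Given: subnet mask /17
Host bits = 32 - 17 = 15
Total addresses = 2^15 = 32768
Usable hosts = 32768 - 2 (network + broadcast) = 32766

32766


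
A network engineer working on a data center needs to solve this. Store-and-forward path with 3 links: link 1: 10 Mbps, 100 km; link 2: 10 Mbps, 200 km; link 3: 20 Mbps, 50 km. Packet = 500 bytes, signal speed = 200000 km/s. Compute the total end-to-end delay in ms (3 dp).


Packet = 500 bytes = 4000 bits. Store-and-forward: sum (t_trans + t_prop) per link.
Link 1: t_trans = 4000/(10*10^6) s = 0.4000 ms; t_prop = 100/200000 s = 0.5000 ms; subtotal = 0.9000 ms
Link 2: t_trans = 4000/(10*10^6) s = 0.4000 ms; t_prop = 200/200000 s = 1.0000 ms; subtotal = 1.4000 ms
Link 3: t_trans = 4000/(20*10^6) s = 0.2000 ms; t_prop = 50/200000 s = 0.2500 ms; subtotal = 0.4500 ms
End-to-end = 0.9000 + 1.4000 + 0.4500 = 2.7500 ms -> 2.750 ms (3 dp)

2.750


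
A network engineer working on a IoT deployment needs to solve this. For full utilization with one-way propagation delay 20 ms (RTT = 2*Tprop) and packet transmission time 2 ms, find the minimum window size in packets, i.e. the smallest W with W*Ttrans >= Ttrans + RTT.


Given: Ttrans = 2 ms, RTT = 40 ms (= 2 * Tprop, Tprop = 20 ms)
Time until first ACK returns = Ttrans + RTT = 2 + 40 = 42 ms
Need W * Ttrans >= Ttrans + RTT  ->  W >= (Ttrans + RTT) / Ttrans
(Ttrans + RTT) / Ttrans = 42 / 2 = 21
W_min = ceil(21) = 21

21


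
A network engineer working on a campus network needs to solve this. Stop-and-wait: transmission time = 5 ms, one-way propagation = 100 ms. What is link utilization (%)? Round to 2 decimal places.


Given: Ttrans = 5 ms, Tprop = 100 ms
RTT = 2 * Tprop = 2 * 100 = 200 ms
U = Ttrans / (Ttrans + RTT)
U = 5 / (5 + 200)
U = 5 / 205 = 0.02439
U% = 2.44%

2.44


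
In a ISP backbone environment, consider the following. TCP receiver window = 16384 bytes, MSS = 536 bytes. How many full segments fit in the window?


Given: RWND = 16384 bytes, MSS = 536 bytes
Full segments = floor(RWND / MSS)
Full segments = floor(16384 / 536)
Full segments = floor(30.5672) = 30

30


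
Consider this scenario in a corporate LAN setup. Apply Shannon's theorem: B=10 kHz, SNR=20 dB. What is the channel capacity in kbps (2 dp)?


Given: B = 10 kHz, SNR = 20 dB
SNR linear = 10^(20/10) = 100
1 + SNR = 101
log2(101) = 6.6582114828
C = 10 * 1000 * 6.6582114828 = 66582.1148 bps
C = 66.582115 kbps -> 66.58 kbps (2 dp)

66.58


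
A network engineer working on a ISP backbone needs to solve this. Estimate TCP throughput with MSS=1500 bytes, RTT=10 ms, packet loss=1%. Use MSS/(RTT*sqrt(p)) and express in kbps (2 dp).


Given: MSS = 1500 bytes, RTT = 10 ms, loss = 1%
RTT in seconds = 10 / 1000 = 0.01
Loss rate = 1% = 0.01
sqrt(loss) = sqrt(0.01) = 0.1
Throughput (bytes/s) = 1500 / (0.01 * 0.1) = 1500000.0000
Throughput (kbps) = 1500000.0000 * 8 / 1000 = 12000.000000 -> 12000.00 kbps (2 dp)

12000.00


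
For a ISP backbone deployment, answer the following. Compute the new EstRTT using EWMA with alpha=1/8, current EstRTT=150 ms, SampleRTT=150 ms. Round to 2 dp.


Given: EstRTT = 150 ms, SampleRTT = 150 ms, alpha = 1/8
New EstRTT = (1 - alpha) * EstRTT + alpha * SampleRTT
(7/8) * 150 = 131.25
(1/8) * 150 = 18.75
New EstRTT = 131.25 + 18.75 = 150 ms -> 150.00 ms (2 dp)

150.00


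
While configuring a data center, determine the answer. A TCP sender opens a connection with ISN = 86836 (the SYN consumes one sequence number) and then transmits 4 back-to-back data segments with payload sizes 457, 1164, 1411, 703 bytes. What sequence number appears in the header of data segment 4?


The SYN occupies sequence number ISN = 86836, so the first data byte is ISN + 1 = 86837.
SEQ of data segment i = (ISN + 1) + sum of payload sizes of segments 1..i-1.
Segment 1: SEQ = 86837, payload = 457 bytes
Segment 2: SEQ = 87294, payload = 1164 bytes
Segment 3: SEQ = 88458, payload = 1411 bytes
Segment 4: SEQ = 89869, payload = 703 bytes
SEQ of segment 4 = 86837 + 457 + 1164 + 1411 = 89869

89869


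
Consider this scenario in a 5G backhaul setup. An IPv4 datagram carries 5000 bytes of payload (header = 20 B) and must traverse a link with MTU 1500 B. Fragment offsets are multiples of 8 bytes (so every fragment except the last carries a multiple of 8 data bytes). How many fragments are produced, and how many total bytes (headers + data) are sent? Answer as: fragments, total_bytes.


Max data per non-final fragment = floor((MTU - header)/8)*8 = floor((1500 - 20)/8)*8 = floor(1480/8)*8 = 1480 B
Final fragment needs no 8-byte alignment: it can carry up to MTU - header = 1480 B
Non-final fragments needed = ceil((payload - 1480) / 1480) = ceil(3520/1480) = ceil(2.3784) = 3
Number of fragments = 3 + 1 = 4
Fragment sizes (data): 3 * 1480 B + 560 B (last, 560 <= 1480 OK)
Total bytes sent = payload + n_frags * header = 5000 + 4*20 = 5000 + 80 = 5080 B

4, 5080


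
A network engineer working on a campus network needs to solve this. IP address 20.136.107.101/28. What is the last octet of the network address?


Given: IP = 20.136.107.101, prefix = /28
Subnet mask = 255.255.255.240
Last octet of IP: 101
Last octet of mask: 240
Network last octet = 101 AND 240 = 96

96


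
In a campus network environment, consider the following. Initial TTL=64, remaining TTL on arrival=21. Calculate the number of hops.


Given: initial TTL = 64, received TTL = 21
Hops = initial TTL - received TTL
Hops = 64 - 21 = 43

43


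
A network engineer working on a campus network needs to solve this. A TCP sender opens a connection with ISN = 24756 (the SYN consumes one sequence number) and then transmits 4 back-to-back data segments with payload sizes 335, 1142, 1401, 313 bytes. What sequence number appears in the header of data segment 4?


The SYN occupies sequence number ISN = 24756, so the first data byte is ISN + 1 = 24757.
SEQ of data segment i = (ISN + 1) + sum of payload sizes of segments 1..i-1.
Segment 1: SEQ = 24757, payload = 335 bytes
Segment 2: SEQ = 25092, payload = 1142 bytes
Segment 3: SEQ = 26234, payload = 1401 bytes
Segment 4: SEQ = 27635, payload = 313 bytes
SEQ of segment 4 = 24757 + 335 + 1142 + 1401 = 27635

27635


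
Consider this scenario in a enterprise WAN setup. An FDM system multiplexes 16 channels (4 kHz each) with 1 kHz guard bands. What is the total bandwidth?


Given: 16 channels, 4 kHz each, guard = 1 kHz
Channel bandwidth = 16 * 4 = 64 kHz
Guard bands = 15 gaps * 1 kHz = 15 kHz
Total = 64 + 15 = 79 kHz

79


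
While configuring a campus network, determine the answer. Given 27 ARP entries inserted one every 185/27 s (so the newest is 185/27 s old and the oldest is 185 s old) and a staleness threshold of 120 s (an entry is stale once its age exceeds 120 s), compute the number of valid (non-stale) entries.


Ages are k * 185/27 s for k = 1..27 (spacing = 6.8519 s).
Entry k is valid iff k * 185/27 <= 120 iff k <= 27 * 120 / 185 = 17.5135
n_valid = floor(17.5135) = 17
(n_stale = 27 - 17 = 10)

17


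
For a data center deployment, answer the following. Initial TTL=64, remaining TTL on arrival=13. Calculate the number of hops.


Given: initial TTL = 64, received TTL = 13
Hops = initial TTL - received TTL
Hops = 64 - 13 = 51

51


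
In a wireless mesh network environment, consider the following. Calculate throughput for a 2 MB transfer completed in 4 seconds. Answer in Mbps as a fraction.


Given: file = 2 MB, time = 4 s
File in Mb = 2 * 8 = 16 Mb
Throughput = 16 / 4 Mbps
Throughput = 4 Mbps

4


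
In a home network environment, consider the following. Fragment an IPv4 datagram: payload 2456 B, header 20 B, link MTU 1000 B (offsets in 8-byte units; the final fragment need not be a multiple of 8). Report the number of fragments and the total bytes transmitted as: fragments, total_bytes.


Max data per non-final fragment = floor((MTU - header)/8)*8 = floor((1000 - 20)/8)*8 = floor(980/8)*8 = 976 B
Final fragment needs no 8-byte alignment: it can carry up to MTU - header = 980 B
Non-final fragments needed = ceil((payload - 980) / 976) = ceil(1476/976) = ceil(1.5123) = 2
Number of fragments = 2 + 1 = 3
Fragment sizes (data): 2 * 976 B + 504 B (last, 504 <= 980 OK)
Total bytes sent = payload + n_frags * header = 2456 + 3*20 = 2456 + 60 = 2516 B

3, 2516


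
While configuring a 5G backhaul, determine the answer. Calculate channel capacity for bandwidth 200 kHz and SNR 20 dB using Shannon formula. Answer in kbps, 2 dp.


Given: B = 200 kHz, SNR = 20 dB
SNR linear = 10^(20/10) = 100
1 + SNR = 101
log2(101) = 6.6582114828
C = 200 * 1000 * 6.6582114828 = 1331642.2966 bps
C = 1331.642297 kbps -> 1331.64 kbps (2 dp)

1331.64


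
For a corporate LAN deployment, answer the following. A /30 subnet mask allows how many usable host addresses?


Given: subnet mask /30
Host bits = 32 - 30 = 2
Total addresses = 2^2 = 4
Usable hosts = 4 - 2 (network + broadcast) = 2

2


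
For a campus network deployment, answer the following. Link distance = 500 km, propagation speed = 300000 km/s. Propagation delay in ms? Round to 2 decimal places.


Given: distance = 500 km, speed = 300000 km/s
Delay = distance / speed = 500 / 300000 seconds
Delay in ms = 500 * 1000 / 300000
Delay = 1.6667 ms
Rounded to 2 dp = 1.67 ms

1.67


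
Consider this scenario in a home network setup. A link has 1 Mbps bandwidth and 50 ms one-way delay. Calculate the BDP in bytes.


Given: bandwidth = 1 Mbps, delay = 50 ms
BDP in bits = 1 * 10^6 * 50 / 1000
BDP in bits = 50000
BDP in bytes = 50000 / 8 = 6250

6250


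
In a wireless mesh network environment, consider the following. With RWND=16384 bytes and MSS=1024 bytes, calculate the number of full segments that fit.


Given: RWND = 16384 bytes, MSS = 1024 bytes
Full segments = floor(RWND / MSS)
Full segments = floor(16384 / 1024)
Full segments = floor(16.0) = 16

16


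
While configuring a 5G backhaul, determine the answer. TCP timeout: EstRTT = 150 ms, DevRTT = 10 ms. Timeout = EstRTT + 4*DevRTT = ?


Given: EstRTT = 150 ms, DevRTT = 10 ms
Timeout = EstRTT + 4 * DevRTT
4 * DevRTT = 4 * 10 = 40
Timeout = 150 + 40 = 190 ms

190


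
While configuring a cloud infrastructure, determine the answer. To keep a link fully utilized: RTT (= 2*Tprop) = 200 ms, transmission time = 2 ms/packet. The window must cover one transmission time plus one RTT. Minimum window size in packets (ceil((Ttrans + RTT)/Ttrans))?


Given: Ttrans = 2 ms, RTT = 200 ms (= 2 * Tprop, Tprop = 100 ms)
Time until first ACK returns = Ttrans + RTT = 2 + 200 = 202 ms
Need W * Ttrans >= Ttrans + RTT  ->  W >= (Ttrans + RTT) / Ttrans
(Ttrans + RTT) / Ttrans = 202 / 2 = 101
W_min = ceil(101) = 101

101


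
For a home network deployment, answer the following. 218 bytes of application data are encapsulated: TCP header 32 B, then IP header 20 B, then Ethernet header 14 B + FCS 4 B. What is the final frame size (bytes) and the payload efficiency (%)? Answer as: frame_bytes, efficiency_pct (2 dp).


TCP segment = 218 + 32 = 250 B
IP packet = 250 + 20 = 270 B
Ethernet frame = 270 + 14 + 4 = 288 B
Efficiency = app / frame = 218 / 288 = 0.756944 = 75.6944% -> 75.69% (2 dp)

288, 75.69


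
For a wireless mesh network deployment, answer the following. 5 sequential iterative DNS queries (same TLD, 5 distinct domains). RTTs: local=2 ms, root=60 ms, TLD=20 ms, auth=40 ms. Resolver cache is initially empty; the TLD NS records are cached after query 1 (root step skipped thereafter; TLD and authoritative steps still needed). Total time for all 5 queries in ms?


Lookup 1 (cold cache): local + root + TLD + auth = 2 + 60 + 20 + 40 = 122 ms
Lookups 2..5 (TLD NS cached -> skip root; new domain -> still ask TLD and auth): local + TLD + auth = 2 + 20 + 40 = 62 ms each
Remaining 4 lookups: 4 * 62 = 248 ms
Total = 122 + 248 = 370 ms

370


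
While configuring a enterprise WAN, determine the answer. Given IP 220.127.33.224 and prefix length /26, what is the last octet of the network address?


Given: IP = 220.127.33.224, prefix = /26
Subnet mask = 255.255.255.192
Last octet of IP: 224
Last octet of mask: 192
Network last octet = 224 AND 192 = 192

192


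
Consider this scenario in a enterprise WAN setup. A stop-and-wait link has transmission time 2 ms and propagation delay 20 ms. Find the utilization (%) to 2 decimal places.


Given: Ttrans = 2 ms, Tprop = 20 ms
RTT = 2 * Tprop = 2 * 20 = 40 ms
U = Ttrans / (Ttrans + RTT)
U = 2 / (2 + 40)
U = 2 / 42 = 0.047619
U% = 4.76%

4.76


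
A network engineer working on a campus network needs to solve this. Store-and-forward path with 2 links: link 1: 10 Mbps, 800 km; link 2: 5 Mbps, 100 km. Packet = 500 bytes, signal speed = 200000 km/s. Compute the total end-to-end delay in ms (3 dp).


Packet = 500 bytes = 4000 bits. Store-and-forward: sum (t_trans + t_prop) per link.
Link 1: t_trans = 4000/(10*10^6) s = 0.4000 ms; t_prop = 800/200000 s = 4.0000 ms; subtotal = 4.4000 ms
Link 2: t_trans = 4000/(5*10^6) s = 0.8000 ms; t_prop = 100/200000 s = 0.5000 ms; subtotal = 1.3000 ms
End-to-end = 4.4000 + 1.3000 = 5.7000 ms -> 5.700 ms (3 dp)

5.700


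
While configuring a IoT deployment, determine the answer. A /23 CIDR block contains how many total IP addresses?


Given: CIDR prefix /23
Host bits = 32 - 23 = 9
Total addresses = 2^9 = 512

512


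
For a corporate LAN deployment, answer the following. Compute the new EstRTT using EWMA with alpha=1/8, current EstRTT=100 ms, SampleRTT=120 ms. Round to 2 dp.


Given: EstRTT = 100 ms, SampleRTT = 120 ms, alpha = 1/8
New EstRTT = (1 - alpha) * EstRTT + alpha * SampleRTT
(7/8) * 100 = 87.5
(1/8) * 120 = 15
New EstRTT = 87.5 + 15 = 102.5 ms -> 102.50 ms (2 dp)

102.50


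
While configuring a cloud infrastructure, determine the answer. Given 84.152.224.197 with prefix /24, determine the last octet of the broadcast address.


Given: IP = 84.152.224.197, prefix = /24
Host bits = 32 - 24 = 8
Network last octet = 197 AND mask = 0
Host part size = 2^8 - 1 = 255
Broadcast last octet = 0 OR 255 = 255

255


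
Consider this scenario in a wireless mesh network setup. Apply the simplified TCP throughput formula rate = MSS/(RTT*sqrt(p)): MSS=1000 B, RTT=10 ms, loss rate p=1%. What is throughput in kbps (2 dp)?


Given: MSS = 1000 bytes, RTT = 10 ms, loss = 1%
RTT in seconds = 10 / 1000 = 0.01
Loss rate = 1% = 0.01
sqrt(loss) = sqrt(0.01) = 0.1
Throughput (bytes/s) = 1000 / (0.01 * 0.1) = 1000000.0000
Throughput (kbps) = 1000000.0000 * 8 / 1000 = 8000.000000 -> 8000.00 kbps (2 dp)

8000.00


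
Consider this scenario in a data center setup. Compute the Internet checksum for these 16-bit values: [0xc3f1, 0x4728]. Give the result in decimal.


Given words: [0xc3f1, 0x4728]
Step 1: Sum all words
Raw sum = 50161 + 18216 = 68377
Step 2: Fold carry: (2841 + 1) = 2842
One's complement = ~2842 & 0xFFFF = 62693

62693


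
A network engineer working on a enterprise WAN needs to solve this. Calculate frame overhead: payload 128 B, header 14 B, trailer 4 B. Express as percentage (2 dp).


Given: payload = 128 B, header = 14 B, trailer = 4 B
Overhead bytes = header + trailer = 14 + 4 = 18
Total frame = payload + overhead = 128 + 18 = 146
Overhead % = 18 / 146 * 100 = 12.3288% -> 12.33% (2 dp)

12.33


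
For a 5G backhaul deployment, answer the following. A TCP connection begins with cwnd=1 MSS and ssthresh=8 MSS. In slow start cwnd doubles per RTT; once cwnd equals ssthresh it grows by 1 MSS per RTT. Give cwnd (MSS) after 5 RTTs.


RTT 0: cwnd = 1 MSS (initial)
RTT 1: cwnd = 2 MSS (slow start, doubled)
RTT 2: cwnd = 4 MSS (slow start, doubled)
RTT 3: cwnd = 8 MSS (slow start, doubled)
RTT 4: cwnd = 9 MSS (congestion avoidance, +1)
RTT 5: cwnd = 10 MSS (congestion avoidance, +1)

10


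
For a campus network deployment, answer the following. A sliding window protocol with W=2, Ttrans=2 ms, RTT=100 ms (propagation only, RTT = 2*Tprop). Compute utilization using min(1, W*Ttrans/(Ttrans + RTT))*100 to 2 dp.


Given: W = 2, Ttrans = 2 ms, RTT = 100 ms (= 2 * Tprop, Tprop = 50 ms)
Cycle time = Ttrans + RTT = 2 + 100 = 102 ms (first packet sent until its ACK returns)
W * Ttrans = 2 * 2 = 4 ms of sending per cycle
W * Ttrans / (Ttrans + RTT) = 4 / 102 = 0.039216
U = min(1, 0.039216) = 0.039216
U% = 3.92%

3.92
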